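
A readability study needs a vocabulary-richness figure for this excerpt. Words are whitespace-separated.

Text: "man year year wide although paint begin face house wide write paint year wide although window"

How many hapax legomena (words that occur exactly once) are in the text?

6

Frequencies: year:3, wide:3, although:2, paint:2, man:1, begin:1, face:1, house:1, write:1, window:1
Hapax (freq=1): begin, face, house, man, window, write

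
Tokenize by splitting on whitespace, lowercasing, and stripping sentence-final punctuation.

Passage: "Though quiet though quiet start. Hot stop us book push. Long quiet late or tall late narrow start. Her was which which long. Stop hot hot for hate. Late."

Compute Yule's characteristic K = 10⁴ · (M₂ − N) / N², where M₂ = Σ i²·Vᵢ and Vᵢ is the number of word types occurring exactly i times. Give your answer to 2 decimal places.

332.94

Frequencies: quiet:3, hot:3, late:3, though:2, start:2, stop:2, long:2, which:2, us:1, book:1, push:1, or:1, tall:1, narrow:1, her:1, was:1, for:1, hate:1
N = 29. Frequency spectrum: V_1=10, V_2=5, V_3=3
M₂ = 1²·10 + 2²·5 + 3²·3 = 57
K = 10000 × (57 − 29) / 29² = 332.94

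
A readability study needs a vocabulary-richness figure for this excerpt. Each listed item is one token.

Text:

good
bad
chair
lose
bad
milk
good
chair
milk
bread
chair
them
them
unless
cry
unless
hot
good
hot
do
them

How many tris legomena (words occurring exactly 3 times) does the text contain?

3

Frequencies: good:3, chair:3, them:3, bad:2, milk:2, unless:2, hot:2, lose:1, bread:1, cry:1, do:1
Words with frequency 3: chair, good, them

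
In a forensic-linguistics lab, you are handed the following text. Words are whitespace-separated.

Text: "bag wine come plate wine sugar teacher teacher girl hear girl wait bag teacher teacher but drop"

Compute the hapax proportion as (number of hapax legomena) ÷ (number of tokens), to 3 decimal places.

Frequencies: teacher:4, bag:2, wine:2, girl:2, come:1, plate:1, sugar:1, hear:1, wait:1, but:1, drop:1
Hapax count = 7; token count = 17.
Ratio = 7 / 17 = 0.412

0.412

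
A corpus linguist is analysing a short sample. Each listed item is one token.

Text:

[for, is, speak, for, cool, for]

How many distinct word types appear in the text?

4

Distinct types: {cool, for, is, speak}
V = 4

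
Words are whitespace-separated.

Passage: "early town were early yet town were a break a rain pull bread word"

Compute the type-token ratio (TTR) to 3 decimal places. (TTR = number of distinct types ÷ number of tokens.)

0.714

N = 14 tokens, V = 10 types.
TTR = V / N = 10 / 14 = 0.714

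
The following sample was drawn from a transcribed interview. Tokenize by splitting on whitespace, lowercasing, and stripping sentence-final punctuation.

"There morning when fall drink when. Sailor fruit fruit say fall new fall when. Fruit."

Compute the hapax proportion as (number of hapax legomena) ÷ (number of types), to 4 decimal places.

0.6667

Frequencies: when:3, fall:3, fruit:3, there:1, morning:1, drink:1, sailor:1, say:1, new:1
Hapax count = 6; type count = 9.
Ratio = 6 / 9 = 0.6667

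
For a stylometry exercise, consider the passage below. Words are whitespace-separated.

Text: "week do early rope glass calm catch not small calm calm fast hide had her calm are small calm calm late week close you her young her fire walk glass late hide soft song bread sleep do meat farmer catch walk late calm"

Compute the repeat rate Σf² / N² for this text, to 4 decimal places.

Frequencies: calm:7, her:3, late:3, week:2, do:2, glass:2, catch:2, small:2, hide:2, walk:2, early:1, rope:1, not:1, fast:1, had:1, are:1, close:1, you:1, young:1, fire:1, … (6 more, each freq 1)
Σf² = 111; N² = 1849
Repeat rate = 111 / 1849 = 0.0600

0.0600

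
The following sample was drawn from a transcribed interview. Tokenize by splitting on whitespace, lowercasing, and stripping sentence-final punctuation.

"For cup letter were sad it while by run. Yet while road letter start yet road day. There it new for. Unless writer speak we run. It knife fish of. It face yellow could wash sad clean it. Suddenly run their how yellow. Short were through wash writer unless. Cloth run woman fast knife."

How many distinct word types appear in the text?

Distinct types: {by, clean, cloth, could, cup, day, face, fast, fish, for, how, it, knife, letter, new, of, road, run, sad, short, speak, start, suddenly, their, there, through, unless, wash, we, were, while, woman, writer, yellow, yet}
V = 35

35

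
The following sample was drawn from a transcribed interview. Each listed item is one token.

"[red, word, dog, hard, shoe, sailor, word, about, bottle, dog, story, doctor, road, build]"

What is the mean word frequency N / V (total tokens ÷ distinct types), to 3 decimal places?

N = 14 tokens, V = 12 types.
Mean frequency = N / V = 14 / 12 = 1.167

1.167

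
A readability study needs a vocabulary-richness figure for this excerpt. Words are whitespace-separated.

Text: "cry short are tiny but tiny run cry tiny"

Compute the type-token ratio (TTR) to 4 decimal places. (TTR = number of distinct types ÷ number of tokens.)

0.6667

N = 9 tokens, V = 6 types.
TTR = V / N = 6 / 9 = 0.6667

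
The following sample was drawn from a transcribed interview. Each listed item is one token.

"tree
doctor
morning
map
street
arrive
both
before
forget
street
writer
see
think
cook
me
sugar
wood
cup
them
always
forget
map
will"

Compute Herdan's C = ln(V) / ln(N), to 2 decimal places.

N = 23, V = 20.
ln(V) = 2.995732, ln(N) = 3.135494
C = 2.995732 / 3.135494 = 0.96

0.96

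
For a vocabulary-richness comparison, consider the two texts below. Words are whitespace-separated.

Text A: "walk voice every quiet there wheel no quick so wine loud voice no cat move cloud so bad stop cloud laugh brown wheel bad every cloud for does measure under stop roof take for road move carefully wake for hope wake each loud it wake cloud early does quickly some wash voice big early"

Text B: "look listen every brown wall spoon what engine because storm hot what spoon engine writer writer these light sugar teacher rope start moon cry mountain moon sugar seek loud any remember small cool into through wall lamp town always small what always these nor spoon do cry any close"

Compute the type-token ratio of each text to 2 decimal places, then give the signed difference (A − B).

-0.06

TTR(A) = 35/54 = 0.65
TTR(B) = 35/49 = 0.71
Difference = 0.65 − 0.71 = -0.06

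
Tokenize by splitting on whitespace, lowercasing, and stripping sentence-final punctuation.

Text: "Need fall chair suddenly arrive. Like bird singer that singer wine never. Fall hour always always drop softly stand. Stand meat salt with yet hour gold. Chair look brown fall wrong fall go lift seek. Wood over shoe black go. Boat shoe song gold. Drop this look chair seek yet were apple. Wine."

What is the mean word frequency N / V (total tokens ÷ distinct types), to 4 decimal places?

1.4722

N = 53 tokens, V = 36 types.
Mean frequency = N / V = 53 / 36 = 1.4722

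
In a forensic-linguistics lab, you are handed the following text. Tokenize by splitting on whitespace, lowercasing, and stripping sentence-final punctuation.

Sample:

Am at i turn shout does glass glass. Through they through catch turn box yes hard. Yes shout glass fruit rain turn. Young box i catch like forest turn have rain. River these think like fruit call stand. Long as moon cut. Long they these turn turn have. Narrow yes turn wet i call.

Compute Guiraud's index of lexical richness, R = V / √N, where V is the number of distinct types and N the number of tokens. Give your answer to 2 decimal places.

N = 54, V = 30.
√N = 7.348469
R = 30 / 7.348469 = 4.08

4.08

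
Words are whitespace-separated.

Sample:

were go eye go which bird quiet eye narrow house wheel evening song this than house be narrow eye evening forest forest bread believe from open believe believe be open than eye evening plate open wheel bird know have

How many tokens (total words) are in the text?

Tokens: were, go, eye, go, which, bird, quiet, eye, narrow, house, wheel, evening, song, this, than, house, be, narrow, eye, evening, forest, forest, bread, believe, from, open, believe, believe, be, open, than, eye, evening, plate, open, wheel, bird, know, have
N = 39

39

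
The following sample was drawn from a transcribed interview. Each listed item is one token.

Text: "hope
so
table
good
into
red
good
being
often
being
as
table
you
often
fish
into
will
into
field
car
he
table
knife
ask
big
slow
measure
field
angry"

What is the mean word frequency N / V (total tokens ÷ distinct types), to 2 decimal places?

N = 29 tokens, V = 21 types.
Mean frequency = N / V = 29 / 21 = 1.38

1.38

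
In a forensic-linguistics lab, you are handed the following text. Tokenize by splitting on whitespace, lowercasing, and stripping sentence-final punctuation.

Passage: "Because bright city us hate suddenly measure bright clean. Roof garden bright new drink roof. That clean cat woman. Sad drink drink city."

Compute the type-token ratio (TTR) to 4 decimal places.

0.6957

N = 23 tokens, V = 16 types.
TTR = V / N = 16 / 23 = 0.6957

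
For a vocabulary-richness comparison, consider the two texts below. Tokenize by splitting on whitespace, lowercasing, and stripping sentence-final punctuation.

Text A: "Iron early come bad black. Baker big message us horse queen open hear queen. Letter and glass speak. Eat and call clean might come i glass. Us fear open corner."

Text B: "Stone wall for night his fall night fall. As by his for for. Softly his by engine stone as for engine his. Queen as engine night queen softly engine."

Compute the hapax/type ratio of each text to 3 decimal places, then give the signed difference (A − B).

A: hapax=18, V=24, ratio=0.750
B: hapax=1, V=11, ratio=0.091
Difference = 0.750 − 0.091 = 0.659

0.659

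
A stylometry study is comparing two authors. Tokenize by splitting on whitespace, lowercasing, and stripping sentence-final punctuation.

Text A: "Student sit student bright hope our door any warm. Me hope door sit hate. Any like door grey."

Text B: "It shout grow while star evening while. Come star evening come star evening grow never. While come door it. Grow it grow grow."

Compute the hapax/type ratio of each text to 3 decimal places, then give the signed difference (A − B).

0.250

A: hapax=7, V=12, ratio=0.583
B: hapax=3, V=9, ratio=0.333
Difference = 0.583 − 0.333 = 0.250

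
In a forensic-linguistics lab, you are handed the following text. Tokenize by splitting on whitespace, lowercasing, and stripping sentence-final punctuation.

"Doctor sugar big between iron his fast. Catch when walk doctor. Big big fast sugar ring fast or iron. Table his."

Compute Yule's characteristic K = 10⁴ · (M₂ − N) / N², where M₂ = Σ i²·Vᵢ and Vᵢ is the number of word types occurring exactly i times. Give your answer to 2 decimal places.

Frequencies: big:3, fast:3, doctor:2, sugar:2, iron:2, his:2, between:1, catch:1, when:1, walk:1, ring:1, or:1, table:1
N = 21. Frequency spectrum: V_1=7, V_2=4, V_3=2
M₂ = 1²·7 + 2²·4 + 3²·2 = 41
K = 10000 × (41 − 21) / 21² = 453.51

453.51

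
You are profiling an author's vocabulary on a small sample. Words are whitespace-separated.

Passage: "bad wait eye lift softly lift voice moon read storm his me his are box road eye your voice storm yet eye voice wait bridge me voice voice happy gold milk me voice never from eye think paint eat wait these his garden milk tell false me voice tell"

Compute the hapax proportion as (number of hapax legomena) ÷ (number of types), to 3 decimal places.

0.690

Frequencies: voice:7, eye:4, me:4, wait:3, his:3, lift:2, storm:2, milk:2, tell:2, bad:1, softly:1, moon:1, read:1, are:1, box:1, road:1, your:1, yet:1, bridge:1, happy:1, … (9 more, each freq 1)
Hapax count = 20; type count = 29.
Ratio = 20 / 29 = 0.690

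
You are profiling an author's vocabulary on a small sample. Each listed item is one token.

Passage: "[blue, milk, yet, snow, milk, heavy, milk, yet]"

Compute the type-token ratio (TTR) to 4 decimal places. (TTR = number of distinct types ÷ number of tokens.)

N = 8 tokens, V = 5 types.
TTR = V / N = 5 / 8 = 0.6250

0.6250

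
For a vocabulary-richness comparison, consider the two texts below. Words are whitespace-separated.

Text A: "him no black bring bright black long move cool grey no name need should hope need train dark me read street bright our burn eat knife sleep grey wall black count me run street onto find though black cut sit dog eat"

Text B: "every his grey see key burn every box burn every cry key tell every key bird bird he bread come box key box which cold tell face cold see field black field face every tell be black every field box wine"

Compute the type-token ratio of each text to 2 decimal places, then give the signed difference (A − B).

TTR(A) = 32/42 = 0.76
TTR(B) = 20/41 = 0.49
Difference = 0.76 − 0.49 = 0.27

0.27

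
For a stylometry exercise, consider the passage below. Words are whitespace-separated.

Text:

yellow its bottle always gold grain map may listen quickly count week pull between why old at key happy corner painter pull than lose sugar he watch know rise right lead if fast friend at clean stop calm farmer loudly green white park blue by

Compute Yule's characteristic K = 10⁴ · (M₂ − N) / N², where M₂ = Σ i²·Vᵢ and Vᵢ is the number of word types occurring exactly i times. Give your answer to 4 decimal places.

Frequencies: pull:2, at:2, yellow:1, its:1, bottle:1, always:1, gold:1, grain:1, map:1, may:1, listen:1, quickly:1, count:1, week:1, between:1, why:1, old:1, key:1, happy:1, corner:1, … (23 more, each freq 1)
N = 45. Frequency spectrum: V_1=41, V_2=2
M₂ = 1²·41 + 2²·2 = 49
K = 10000 × (49 − 45) / 45² = 19.7531

19.7531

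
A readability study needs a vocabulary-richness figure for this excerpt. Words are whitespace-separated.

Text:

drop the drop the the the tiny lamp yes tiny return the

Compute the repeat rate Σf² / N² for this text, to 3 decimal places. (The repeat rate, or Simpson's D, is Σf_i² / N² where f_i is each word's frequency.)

Frequencies: the:5, drop:2, tiny:2, lamp:1, yes:1, return:1
Σf² = 36; N² = 144
Repeat rate = 36 / 144 = 0.250

0.250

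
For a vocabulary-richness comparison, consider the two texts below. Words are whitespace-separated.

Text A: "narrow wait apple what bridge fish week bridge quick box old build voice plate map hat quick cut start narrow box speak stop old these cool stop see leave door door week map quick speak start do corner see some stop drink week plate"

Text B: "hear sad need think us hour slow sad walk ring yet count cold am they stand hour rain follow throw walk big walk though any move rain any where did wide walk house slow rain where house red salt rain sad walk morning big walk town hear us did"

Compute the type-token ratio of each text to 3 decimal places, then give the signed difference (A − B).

TTR(A) = 28/44 = 0.636
TTR(B) = 30/49 = 0.612
Difference = 0.636 − 0.612 = 0.024

0.024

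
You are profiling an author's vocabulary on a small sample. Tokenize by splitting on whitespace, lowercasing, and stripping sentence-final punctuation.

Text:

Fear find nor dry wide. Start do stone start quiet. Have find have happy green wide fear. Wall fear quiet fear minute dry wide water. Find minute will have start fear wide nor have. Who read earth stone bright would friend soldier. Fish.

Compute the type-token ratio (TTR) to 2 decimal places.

N = 43 tokens, V = 24 types.
TTR = V / N = 24 / 43 = 0.56

0.56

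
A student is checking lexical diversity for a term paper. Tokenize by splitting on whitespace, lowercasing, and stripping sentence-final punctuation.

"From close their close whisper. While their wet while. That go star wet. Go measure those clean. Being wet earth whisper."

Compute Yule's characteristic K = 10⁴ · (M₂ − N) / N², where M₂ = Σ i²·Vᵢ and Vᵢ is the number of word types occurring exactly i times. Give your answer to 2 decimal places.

362.81

Frequencies: wet:3, close:2, their:2, whisper:2, while:2, go:2, from:1, that:1, star:1, measure:1, those:1, clean:1, being:1, earth:1
N = 21. Frequency spectrum: V_1=8, V_2=5, V_3=1
M₂ = 1²·8 + 2²·5 + 3²·1 = 37
K = 10000 × (37 − 21) / 21² = 362.81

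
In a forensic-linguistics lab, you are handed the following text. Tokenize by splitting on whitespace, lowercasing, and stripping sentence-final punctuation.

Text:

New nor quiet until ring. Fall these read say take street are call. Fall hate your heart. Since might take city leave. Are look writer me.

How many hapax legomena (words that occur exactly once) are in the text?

Frequencies: fall:2, take:2, are:2, new:1, nor:1, quiet:1, until:1, ring:1, these:1, read:1, say:1, street:1, call:1, hate:1, your:1, heart:1, since:1, might:1, city:1, leave:1, … (3 more, each freq 1)
Hapax (freq=1): call, city, hate, heart, leave, look, me, might, new, nor, quiet, read, ring, say, since, street, these, until, writer, your

20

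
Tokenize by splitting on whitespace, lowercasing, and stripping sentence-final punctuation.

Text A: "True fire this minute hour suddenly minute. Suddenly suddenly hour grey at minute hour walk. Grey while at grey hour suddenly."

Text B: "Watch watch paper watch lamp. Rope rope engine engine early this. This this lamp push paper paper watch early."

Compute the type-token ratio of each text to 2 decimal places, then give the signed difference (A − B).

0.06

TTR(A) = 10/21 = 0.48
TTR(B) = 8/19 = 0.42
Difference = 0.48 − 0.42 = 0.06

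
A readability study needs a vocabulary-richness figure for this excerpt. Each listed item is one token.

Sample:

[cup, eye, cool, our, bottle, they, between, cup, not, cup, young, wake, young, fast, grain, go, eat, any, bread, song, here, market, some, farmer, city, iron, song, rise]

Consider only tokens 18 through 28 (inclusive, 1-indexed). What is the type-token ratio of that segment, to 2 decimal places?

0.91

Segment tokens 18–28: any, bread, song, here, market, some, farmer, city, iron, song, rise
Segment N = 11, segment V = 10.
TTR = 10 / 11 = 0.91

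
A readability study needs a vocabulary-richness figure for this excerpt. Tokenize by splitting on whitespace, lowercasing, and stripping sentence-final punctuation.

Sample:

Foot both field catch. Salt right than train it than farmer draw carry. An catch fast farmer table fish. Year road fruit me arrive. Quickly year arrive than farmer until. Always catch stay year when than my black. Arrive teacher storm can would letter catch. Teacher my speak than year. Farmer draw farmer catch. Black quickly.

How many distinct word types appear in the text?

Distinct types: {always, an, arrive, black, both, can, carry, catch, draw, farmer, fast, field, fish, foot, fruit, it, letter, me, my, quickly, right, road, salt, speak, stay, storm, table, teacher, than, train, until, when, would, year}
V = 34

34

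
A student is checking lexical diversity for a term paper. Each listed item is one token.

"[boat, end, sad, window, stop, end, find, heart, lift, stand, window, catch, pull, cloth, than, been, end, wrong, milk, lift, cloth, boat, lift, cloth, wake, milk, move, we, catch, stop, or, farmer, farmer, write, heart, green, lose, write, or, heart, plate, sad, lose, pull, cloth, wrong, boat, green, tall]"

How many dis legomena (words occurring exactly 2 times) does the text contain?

12

Frequencies: cloth:4, boat:3, end:3, heart:3, lift:3, sad:2, window:2, stop:2, catch:2, pull:2, wrong:2, milk:2, or:2, farmer:2, write:2, green:2, lose:2, find:1, stand:1, than:1, … (6 more, each freq 1)
Words with frequency 2: catch, farmer, green, lose, milk, or, pull, sad, stop, window, write, wrong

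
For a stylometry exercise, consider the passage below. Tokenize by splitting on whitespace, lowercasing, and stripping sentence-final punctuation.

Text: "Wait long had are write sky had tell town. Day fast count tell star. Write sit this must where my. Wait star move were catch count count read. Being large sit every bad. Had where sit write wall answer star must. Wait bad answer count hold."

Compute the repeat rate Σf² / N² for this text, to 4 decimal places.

Frequencies: count:4, wait:3, had:3, write:3, star:3, sit:3, tell:2, must:2, where:2, bad:2, answer:2, long:1, are:1, sky:1, town:1, day:1, fast:1, this:1, my:1, move:1, … (8 more, each freq 1)
Σf² = 98; N² = 2116
Repeat rate = 98 / 2116 = 0.0463

0.0463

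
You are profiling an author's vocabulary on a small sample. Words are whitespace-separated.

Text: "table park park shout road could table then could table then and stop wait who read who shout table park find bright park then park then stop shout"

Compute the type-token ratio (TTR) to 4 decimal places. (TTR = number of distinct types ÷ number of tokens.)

N = 28 tokens, V = 13 types.
TTR = V / N = 13 / 28 = 0.4643

0.4643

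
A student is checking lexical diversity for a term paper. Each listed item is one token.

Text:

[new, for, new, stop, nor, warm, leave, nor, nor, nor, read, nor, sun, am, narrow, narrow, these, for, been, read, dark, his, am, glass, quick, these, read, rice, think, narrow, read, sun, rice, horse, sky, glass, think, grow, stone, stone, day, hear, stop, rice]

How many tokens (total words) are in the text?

Tokens: new, for, new, stop, nor, warm, leave, nor, nor, nor, read, nor, sun, am, narrow, narrow, these, for, been, read, dark, his, am, glass, quick, these, read, rice, think, narrow, read, sun, rice, horse, sky, glass, think, grow, stone, stone, day, hear, stop, rice
N = 44

44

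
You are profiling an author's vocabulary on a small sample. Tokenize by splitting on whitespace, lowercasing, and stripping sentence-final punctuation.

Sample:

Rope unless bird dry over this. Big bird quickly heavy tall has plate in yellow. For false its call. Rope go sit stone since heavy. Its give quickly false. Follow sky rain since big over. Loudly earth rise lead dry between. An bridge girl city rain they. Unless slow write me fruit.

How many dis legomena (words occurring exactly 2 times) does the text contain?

Frequencies: rope:2, unless:2, bird:2, dry:2, over:2, big:2, quickly:2, heavy:2, false:2, its:2, since:2, rain:2, this:1, tall:1, has:1, plate:1, in:1, yellow:1, for:1, call:1, … (20 more, each freq 1)
Words with frequency 2: big, bird, dry, false, heavy, its, over, quickly, rain, rope, since, unless

12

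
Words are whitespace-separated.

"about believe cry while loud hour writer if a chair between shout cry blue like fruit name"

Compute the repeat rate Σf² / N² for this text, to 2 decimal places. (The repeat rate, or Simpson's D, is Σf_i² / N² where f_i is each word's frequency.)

Frequencies: cry:2, about:1, believe:1, while:1, loud:1, hour:1, writer:1, if:1, a:1, chair:1, between:1, shout:1, blue:1, like:1, fruit:1, name:1
Σf² = 19; N² = 289
Repeat rate = 19 / 289 = 0.07

0.07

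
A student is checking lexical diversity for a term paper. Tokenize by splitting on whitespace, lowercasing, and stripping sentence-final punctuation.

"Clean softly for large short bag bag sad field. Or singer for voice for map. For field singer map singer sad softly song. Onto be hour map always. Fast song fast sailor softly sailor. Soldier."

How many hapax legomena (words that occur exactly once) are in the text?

10

Frequencies: for:4, softly:3, singer:3, map:3, bag:2, sad:2, field:2, song:2, fast:2, sailor:2, clean:1, large:1, short:1, or:1, voice:1, onto:1, be:1, hour:1, always:1, soldier:1
Hapax (freq=1): always, be, clean, hour, large, onto, or, short, soldier, voice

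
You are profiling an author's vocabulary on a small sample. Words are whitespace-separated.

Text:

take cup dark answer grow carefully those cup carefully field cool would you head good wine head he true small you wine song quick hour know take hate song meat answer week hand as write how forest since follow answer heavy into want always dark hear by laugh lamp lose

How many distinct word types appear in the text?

Distinct types: {always, answer, as, by, carefully, cool, cup, dark, field, follow, forest, good, grow, hand, hate, he, head, hear, heavy, hour, how, into, know, lamp, laugh, lose, meat, quick, since, small, song, take, those, true, want, week, wine, would, write, you}
V = 40

40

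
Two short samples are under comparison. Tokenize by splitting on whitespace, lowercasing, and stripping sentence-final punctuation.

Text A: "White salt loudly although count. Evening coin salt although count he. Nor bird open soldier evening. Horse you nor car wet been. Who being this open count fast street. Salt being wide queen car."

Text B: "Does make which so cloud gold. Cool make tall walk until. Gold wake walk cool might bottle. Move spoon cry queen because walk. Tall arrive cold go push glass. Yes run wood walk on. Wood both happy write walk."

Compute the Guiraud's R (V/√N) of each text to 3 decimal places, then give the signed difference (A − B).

-0.688

A: V=24, N=34, R=4.116
B: V=30, N=39, R=4.804
Difference = 4.116 − 4.804 = -0.688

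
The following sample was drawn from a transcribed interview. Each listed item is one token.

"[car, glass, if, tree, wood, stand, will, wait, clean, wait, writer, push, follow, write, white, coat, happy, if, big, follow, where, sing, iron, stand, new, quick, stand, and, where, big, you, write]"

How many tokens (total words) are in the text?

Tokens: car, glass, if, tree, wood, stand, will, wait, clean, wait, writer, push, follow, write, white, coat, happy, if, big, follow, where, sing, iron, stand, new, quick, stand, and, where, big, you, write
N = 32

32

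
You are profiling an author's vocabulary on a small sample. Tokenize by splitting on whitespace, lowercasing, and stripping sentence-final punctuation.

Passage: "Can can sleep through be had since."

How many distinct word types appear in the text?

6

Distinct types: {be, can, had, since, sleep, through}
V = 6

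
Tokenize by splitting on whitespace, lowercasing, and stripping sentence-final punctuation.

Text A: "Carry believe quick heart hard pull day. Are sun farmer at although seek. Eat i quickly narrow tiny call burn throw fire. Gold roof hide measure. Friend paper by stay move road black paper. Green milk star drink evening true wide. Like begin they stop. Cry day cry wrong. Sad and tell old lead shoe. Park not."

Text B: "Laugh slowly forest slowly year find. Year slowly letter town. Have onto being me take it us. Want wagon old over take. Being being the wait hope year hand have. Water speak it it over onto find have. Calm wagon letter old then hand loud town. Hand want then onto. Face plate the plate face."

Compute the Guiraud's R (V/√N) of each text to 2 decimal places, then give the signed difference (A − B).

A: V=54, N=57, R=7.15
B: V=29, N=55, R=3.91
Difference = 7.15 − 3.91 = 3.24

3.24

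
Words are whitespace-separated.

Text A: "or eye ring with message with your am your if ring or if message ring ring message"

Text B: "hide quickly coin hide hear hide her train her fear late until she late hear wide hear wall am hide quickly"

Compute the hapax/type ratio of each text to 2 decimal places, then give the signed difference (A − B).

A: hapax=2, V=8, ratio=0.25
B: hapax=8, V=13, ratio=0.62
Difference = 0.25 − 0.62 = -0.37

-0.37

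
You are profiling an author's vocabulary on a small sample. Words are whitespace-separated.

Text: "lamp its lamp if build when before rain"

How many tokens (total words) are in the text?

8

Tokens: lamp, its, lamp, if, build, when, before, rain
N = 8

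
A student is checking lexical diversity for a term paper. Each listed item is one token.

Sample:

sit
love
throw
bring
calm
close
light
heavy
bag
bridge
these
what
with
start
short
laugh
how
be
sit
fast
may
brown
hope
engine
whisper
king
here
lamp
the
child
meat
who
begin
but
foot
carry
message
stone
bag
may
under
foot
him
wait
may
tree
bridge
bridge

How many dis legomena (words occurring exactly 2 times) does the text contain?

Frequencies: bridge:3, may:3, sit:2, bag:2, foot:2, love:1, throw:1, bring:1, calm:1, close:1, light:1, heavy:1, these:1, what:1, with:1, start:1, short:1, laugh:1, how:1, be:1, … (21 more, each freq 1)
Words with frequency 2: bag, foot, sit

3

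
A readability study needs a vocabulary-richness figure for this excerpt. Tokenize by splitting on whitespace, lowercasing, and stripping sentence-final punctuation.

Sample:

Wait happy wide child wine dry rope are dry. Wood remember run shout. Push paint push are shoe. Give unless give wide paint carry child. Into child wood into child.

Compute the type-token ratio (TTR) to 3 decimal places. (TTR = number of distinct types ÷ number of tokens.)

0.633

N = 30 tokens, V = 19 types.
TTR = V / N = 19 / 30 = 0.633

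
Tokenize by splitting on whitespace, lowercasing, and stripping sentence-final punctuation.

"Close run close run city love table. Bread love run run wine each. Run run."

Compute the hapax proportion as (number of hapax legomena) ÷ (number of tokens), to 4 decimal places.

Frequencies: run:6, close:2, love:2, city:1, table:1, bread:1, wine:1, each:1
Hapax count = 5; token count = 15.
Ratio = 5 / 15 = 0.3333

0.3333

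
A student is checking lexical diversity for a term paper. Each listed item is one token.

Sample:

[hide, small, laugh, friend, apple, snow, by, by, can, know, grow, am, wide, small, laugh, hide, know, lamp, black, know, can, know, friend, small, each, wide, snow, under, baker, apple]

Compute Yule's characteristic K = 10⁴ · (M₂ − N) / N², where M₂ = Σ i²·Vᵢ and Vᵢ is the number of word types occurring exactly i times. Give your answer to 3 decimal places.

Frequencies: know:4, small:3, hide:2, laugh:2, friend:2, apple:2, snow:2, by:2, can:2, wide:2, grow:1, am:1, lamp:1, black:1, each:1, under:1, baker:1
N = 30. Frequency spectrum: V_1=7, V_2=8, V_3=1, V_4=1
M₂ = 1²·7 + 2²·8 + 3²·1 + 4²·1 = 64
K = 10000 × (64 − 30) / 30² = 377.778

377.778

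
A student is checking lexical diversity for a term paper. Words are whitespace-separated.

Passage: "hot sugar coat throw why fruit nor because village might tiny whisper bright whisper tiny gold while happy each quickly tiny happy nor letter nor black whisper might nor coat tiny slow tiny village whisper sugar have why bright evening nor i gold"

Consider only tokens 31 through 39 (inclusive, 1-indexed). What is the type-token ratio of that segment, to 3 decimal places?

Segment tokens 31–39: tiny, slow, tiny, village, whisper, sugar, have, why, bright
Segment N = 9, segment V = 8.
TTR = 8 / 9 = 0.889

0.889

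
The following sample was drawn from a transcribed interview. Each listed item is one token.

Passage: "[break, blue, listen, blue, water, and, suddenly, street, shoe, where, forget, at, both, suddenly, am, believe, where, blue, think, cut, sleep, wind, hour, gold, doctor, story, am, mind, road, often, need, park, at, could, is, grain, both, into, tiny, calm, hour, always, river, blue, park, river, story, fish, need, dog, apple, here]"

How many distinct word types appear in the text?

Distinct types: {always, am, and, apple, at, believe, blue, both, break, calm, could, cut, doctor, dog, fish, forget, gold, grain, here, hour, into, is, listen, mind, need, often, park, river, road, shoe, sleep, story, street, suddenly, think, tiny, water, where, wind}
V = 39

39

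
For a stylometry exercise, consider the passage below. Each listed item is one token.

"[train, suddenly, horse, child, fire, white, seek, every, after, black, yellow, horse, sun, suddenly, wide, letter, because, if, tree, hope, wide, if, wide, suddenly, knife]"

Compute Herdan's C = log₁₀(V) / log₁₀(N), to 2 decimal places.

N = 25, V = 19.
log₁₀(V) = 1.278754, log₁₀(N) = 1.397940
C = 1.278754 / 1.397940 = 0.91

0.91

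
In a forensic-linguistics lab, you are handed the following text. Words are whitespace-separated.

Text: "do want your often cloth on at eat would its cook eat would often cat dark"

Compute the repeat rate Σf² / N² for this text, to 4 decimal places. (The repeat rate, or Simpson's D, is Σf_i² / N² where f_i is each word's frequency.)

Frequencies: often:2, eat:2, would:2, do:1, want:1, your:1, cloth:1, on:1, at:1, its:1, cook:1, cat:1, dark:1
Σf² = 22; N² = 256
Repeat rate = 22 / 256 = 0.0859

0.0859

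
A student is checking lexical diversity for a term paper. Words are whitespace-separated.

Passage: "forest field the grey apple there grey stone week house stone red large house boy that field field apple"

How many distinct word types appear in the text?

Distinct types: {apple, boy, field, forest, grey, house, large, red, stone, that, the, there, week}
V = 13

13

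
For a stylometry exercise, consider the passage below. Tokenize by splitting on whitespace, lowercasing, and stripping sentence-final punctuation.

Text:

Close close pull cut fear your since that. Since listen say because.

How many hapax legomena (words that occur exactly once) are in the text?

Frequencies: close:2, since:2, pull:1, cut:1, fear:1, your:1, that:1, listen:1, say:1, because:1
Hapax (freq=1): because, cut, fear, listen, pull, say, that, your

8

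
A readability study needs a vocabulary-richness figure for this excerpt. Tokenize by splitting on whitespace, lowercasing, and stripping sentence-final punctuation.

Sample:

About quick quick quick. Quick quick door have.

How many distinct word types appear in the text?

Distinct types: {about, door, have, quick}
V = 4

4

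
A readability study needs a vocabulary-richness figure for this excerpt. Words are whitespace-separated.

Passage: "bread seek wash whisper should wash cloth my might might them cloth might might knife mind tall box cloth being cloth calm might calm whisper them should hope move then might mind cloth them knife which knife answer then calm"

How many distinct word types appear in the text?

20

Distinct types: {answer, being, box, bread, calm, cloth, hope, knife, might, mind, move, my, seek, should, tall, them, then, wash, which, whisper}
V = 20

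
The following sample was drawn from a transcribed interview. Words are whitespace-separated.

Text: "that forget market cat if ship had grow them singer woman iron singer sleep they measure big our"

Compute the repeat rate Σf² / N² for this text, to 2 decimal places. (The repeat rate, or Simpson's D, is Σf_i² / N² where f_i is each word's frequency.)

0.06

Frequencies: singer:2, that:1, forget:1, market:1, cat:1, if:1, ship:1, had:1, grow:1, them:1, woman:1, iron:1, sleep:1, they:1, measure:1, big:1, our:1
Σf² = 20; N² = 324
Repeat rate = 20 / 324 = 0.06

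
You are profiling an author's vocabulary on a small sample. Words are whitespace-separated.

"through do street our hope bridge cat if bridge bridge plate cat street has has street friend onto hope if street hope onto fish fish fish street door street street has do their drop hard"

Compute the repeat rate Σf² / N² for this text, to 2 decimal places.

0.09

Frequencies: street:7, hope:3, bridge:3, has:3, fish:3, do:2, cat:2, if:2, onto:2, through:1, our:1, plate:1, friend:1, door:1, their:1, drop:1, hard:1
Σf² = 109; N² = 1225
Repeat rate = 109 / 1225 = 0.09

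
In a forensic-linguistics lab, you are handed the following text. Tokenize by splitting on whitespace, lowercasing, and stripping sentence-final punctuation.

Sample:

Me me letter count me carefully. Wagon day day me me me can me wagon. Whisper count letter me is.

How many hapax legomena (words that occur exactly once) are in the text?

4

Frequencies: me:8, letter:2, count:2, wagon:2, day:2, carefully:1, can:1, whisper:1, is:1
Hapax (freq=1): can, carefully, is, whisper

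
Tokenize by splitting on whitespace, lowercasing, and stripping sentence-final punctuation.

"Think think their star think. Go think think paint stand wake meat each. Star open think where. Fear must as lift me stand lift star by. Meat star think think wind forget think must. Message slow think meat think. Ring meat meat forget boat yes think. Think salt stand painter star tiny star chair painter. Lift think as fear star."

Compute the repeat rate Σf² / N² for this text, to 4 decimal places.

Frequencies: think:14, star:7, meat:5, stand:3, lift:3, fear:2, must:2, as:2, forget:2, painter:2, their:1, go:1, paint:1, wake:1, each:1, open:1, where:1, me:1, by:1, wind:1, … (8 more, each freq 1)
Σf² = 326; N² = 3600
Repeat rate = 326 / 3600 = 0.0906

0.0906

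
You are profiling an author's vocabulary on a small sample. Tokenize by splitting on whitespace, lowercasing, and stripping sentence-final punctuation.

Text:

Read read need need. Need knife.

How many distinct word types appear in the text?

3

Distinct types: {knife, need, read}
V = 3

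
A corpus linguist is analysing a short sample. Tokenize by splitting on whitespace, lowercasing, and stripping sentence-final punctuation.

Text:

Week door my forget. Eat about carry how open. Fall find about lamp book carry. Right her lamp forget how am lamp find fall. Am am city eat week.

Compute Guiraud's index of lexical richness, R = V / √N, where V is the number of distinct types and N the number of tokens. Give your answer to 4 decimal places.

N = 29, V = 17.
√N = 5.385165
R = 17 / 5.385165 = 3.1568

3.1568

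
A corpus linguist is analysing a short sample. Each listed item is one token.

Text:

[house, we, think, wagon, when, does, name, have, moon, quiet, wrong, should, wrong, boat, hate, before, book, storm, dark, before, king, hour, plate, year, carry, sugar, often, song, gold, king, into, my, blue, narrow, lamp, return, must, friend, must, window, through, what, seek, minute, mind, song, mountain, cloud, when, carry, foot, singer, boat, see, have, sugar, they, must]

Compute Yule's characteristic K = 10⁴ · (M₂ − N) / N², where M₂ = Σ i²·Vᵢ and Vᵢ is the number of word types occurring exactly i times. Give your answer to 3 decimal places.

Frequencies: must:3, when:2, have:2, wrong:2, boat:2, before:2, king:2, carry:2, sugar:2, song:2, house:1, we:1, think:1, wagon:1, does:1, name:1, moon:1, quiet:1, should:1, hate:1, … (27 more, each freq 1)
N = 58. Frequency spectrum: V_1=37, V_2=9, V_3=1
M₂ = 1²·37 + 2²·9 + 3²·1 = 82
K = 10000 × (82 − 58) / 58² = 71.344

71.344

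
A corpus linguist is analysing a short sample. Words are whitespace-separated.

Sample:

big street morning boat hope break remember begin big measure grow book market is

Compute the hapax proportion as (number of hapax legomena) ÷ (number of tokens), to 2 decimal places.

Frequencies: big:2, street:1, morning:1, boat:1, hope:1, break:1, remember:1, begin:1, measure:1, grow:1, book:1, market:1, is:1
Hapax count = 12; token count = 14.
Ratio = 12 / 14 = 0.86

0.86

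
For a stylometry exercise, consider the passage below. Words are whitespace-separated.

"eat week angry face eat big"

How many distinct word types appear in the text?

5

Distinct types: {angry, big, eat, face, week}
V = 5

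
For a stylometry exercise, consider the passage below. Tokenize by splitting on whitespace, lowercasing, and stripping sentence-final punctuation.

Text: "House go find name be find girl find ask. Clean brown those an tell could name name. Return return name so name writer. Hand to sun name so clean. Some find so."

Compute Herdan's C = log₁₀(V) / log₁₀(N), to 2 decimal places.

0.86

N = 32, V = 20.
log₁₀(V) = 1.301030, log₁₀(N) = 1.505150
C = 1.301030 / 1.505150 = 0.86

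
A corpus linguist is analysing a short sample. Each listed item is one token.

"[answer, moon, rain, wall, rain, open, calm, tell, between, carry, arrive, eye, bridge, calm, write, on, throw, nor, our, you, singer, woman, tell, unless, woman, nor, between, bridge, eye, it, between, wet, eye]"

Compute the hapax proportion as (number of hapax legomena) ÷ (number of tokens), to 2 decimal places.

Frequencies: between:3, eye:3, rain:2, calm:2, tell:2, bridge:2, nor:2, woman:2, answer:1, moon:1, wall:1, open:1, carry:1, arrive:1, write:1, on:1, throw:1, our:1, you:1, singer:1, … (3 more, each freq 1)
Hapax count = 15; token count = 33.
Ratio = 15 / 33 = 0.45

0.45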